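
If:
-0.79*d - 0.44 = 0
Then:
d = -0.56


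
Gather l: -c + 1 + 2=3 - c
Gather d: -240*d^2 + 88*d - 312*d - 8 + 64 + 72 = -240*d^2 - 224*d + 128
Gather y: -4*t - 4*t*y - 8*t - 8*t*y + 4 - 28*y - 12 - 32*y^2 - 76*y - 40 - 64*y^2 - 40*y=-12*t - 96*y^2 + y*(-12*t - 144) - 48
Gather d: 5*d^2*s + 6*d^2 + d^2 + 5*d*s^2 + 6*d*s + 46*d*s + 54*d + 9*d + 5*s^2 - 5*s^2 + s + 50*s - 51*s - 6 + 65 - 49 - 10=d^2*(5*s + 7) + d*(5*s^2 + 52*s + 63)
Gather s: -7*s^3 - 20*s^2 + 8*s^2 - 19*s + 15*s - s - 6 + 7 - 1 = -7*s^3 - 12*s^2 - 5*s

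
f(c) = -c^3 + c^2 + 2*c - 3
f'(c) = -3*c^2 + 2*c + 2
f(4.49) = -64.38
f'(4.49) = -49.50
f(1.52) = -1.16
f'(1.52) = -1.89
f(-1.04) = -2.87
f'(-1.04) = -3.32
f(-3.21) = 33.96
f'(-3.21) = -35.33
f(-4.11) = 75.10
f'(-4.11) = -56.90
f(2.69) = -9.85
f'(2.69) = -14.33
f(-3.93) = 65.28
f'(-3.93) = -52.19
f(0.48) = -1.92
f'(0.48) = 2.27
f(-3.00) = 27.00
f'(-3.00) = -31.00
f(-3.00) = 27.00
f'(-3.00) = -31.00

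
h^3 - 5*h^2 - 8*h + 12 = (h - 6)*(h - 1)*(h + 2)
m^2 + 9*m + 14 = (m + 2)*(m + 7)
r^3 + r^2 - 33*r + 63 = (r - 3)^2*(r + 7)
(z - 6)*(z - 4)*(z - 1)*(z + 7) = z^4 - 4*z^3 - 43*z^2 + 214*z - 168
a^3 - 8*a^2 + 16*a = a*(a - 4)^2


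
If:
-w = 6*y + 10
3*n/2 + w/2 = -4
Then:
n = 2*y + 2/3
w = -6*y - 10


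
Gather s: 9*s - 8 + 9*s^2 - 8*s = 9*s^2 + s - 8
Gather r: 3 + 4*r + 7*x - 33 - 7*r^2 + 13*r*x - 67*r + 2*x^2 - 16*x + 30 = -7*r^2 + r*(13*x - 63) + 2*x^2 - 9*x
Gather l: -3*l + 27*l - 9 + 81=24*l + 72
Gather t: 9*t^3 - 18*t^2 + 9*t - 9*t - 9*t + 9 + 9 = 9*t^3 - 18*t^2 - 9*t + 18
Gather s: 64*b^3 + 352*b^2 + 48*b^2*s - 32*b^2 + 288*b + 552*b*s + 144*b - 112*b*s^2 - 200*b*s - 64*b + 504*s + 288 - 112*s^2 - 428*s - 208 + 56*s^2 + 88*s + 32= 64*b^3 + 320*b^2 + 368*b + s^2*(-112*b - 56) + s*(48*b^2 + 352*b + 164) + 112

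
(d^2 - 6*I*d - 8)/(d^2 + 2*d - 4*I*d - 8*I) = (d - 2*I)/(d + 2)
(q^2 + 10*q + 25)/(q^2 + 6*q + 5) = (q + 5)/(q + 1)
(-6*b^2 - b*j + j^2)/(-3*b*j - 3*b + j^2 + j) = (2*b + j)/(j + 1)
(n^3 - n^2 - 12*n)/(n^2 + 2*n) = (n^2 - n - 12)/(n + 2)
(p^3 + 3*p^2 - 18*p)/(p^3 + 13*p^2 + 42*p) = (p - 3)/(p + 7)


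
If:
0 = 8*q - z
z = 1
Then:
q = 1/8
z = 1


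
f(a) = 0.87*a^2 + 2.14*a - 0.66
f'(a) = 1.74*a + 2.14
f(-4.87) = 9.55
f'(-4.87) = -6.33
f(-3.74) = 3.51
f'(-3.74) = -4.37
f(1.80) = 6.01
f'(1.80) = 5.27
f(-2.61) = -0.32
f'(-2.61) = -2.40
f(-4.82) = 9.24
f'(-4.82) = -6.25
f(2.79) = 12.08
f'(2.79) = 6.99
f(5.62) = 38.85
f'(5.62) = 11.92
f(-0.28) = -1.19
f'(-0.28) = 1.65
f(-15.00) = 162.99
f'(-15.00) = -23.96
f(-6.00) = 17.82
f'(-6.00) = -8.30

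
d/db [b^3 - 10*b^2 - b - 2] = 3*b^2 - 20*b - 1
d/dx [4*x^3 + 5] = 12*x^2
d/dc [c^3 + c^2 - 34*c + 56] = 3*c^2 + 2*c - 34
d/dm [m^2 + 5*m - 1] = 2*m + 5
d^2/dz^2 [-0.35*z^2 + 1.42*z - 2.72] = -0.700000000000000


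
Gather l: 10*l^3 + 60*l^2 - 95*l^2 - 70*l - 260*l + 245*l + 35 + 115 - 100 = 10*l^3 - 35*l^2 - 85*l + 50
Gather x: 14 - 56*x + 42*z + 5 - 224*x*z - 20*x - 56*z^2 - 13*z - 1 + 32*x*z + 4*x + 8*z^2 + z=x*(-192*z - 72) - 48*z^2 + 30*z + 18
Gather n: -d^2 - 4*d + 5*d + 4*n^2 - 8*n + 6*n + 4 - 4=-d^2 + d + 4*n^2 - 2*n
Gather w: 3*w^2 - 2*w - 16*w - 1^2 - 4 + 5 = 3*w^2 - 18*w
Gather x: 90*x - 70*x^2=-70*x^2 + 90*x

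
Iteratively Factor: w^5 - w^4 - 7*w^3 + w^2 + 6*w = (w - 3)*(w^4 + 2*w^3 - w^2 - 2*w) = (w - 3)*(w + 2)*(w^3 - w) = (w - 3)*(w - 1)*(w + 2)*(w^2 + w) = (w - 3)*(w - 1)*(w + 1)*(w + 2)*(w)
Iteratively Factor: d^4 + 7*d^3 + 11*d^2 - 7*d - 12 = (d + 1)*(d^3 + 6*d^2 + 5*d - 12) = (d + 1)*(d + 4)*(d^2 + 2*d - 3) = (d - 1)*(d + 1)*(d + 4)*(d + 3)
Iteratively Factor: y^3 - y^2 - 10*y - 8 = (y - 4)*(y^2 + 3*y + 2) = (y - 4)*(y + 1)*(y + 2)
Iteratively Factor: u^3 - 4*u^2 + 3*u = (u - 3)*(u^2 - u) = u*(u - 3)*(u - 1)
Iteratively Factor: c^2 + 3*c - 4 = (c - 1)*(c + 4)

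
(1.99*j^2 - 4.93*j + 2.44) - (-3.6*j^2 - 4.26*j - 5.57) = 5.59*j^2 - 0.67*j + 8.01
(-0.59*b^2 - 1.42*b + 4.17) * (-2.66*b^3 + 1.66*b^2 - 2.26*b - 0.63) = 1.5694*b^5 + 2.7978*b^4 - 12.116*b^3 + 10.5031*b^2 - 8.5296*b - 2.6271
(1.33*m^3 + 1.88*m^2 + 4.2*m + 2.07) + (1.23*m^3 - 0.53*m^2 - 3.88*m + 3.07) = 2.56*m^3 + 1.35*m^2 + 0.32*m + 5.14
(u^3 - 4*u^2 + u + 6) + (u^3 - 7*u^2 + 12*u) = 2*u^3 - 11*u^2 + 13*u + 6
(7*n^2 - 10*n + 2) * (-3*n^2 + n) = -21*n^4 + 37*n^3 - 16*n^2 + 2*n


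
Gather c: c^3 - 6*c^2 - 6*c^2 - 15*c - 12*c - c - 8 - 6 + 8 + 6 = c^3 - 12*c^2 - 28*c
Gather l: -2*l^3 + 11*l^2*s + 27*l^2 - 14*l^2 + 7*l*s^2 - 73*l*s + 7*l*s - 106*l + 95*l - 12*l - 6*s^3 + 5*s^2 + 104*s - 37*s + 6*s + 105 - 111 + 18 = -2*l^3 + l^2*(11*s + 13) + l*(7*s^2 - 66*s - 23) - 6*s^3 + 5*s^2 + 73*s + 12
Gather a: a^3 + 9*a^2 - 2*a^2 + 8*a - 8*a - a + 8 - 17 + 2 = a^3 + 7*a^2 - a - 7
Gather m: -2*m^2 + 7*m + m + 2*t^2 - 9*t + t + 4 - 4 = -2*m^2 + 8*m + 2*t^2 - 8*t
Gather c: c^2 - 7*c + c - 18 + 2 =c^2 - 6*c - 16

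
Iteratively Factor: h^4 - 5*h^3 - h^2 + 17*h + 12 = (h + 1)*(h^3 - 6*h^2 + 5*h + 12) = (h - 3)*(h + 1)*(h^2 - 3*h - 4) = (h - 4)*(h - 3)*(h + 1)*(h + 1)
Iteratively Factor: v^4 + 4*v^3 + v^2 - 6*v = (v - 1)*(v^3 + 5*v^2 + 6*v) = (v - 1)*(v + 2)*(v^2 + 3*v) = (v - 1)*(v + 2)*(v + 3)*(v)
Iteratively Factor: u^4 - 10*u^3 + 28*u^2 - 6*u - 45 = (u + 1)*(u^3 - 11*u^2 + 39*u - 45) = (u - 5)*(u + 1)*(u^2 - 6*u + 9) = (u - 5)*(u - 3)*(u + 1)*(u - 3)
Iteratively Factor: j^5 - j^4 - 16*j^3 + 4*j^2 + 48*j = (j - 2)*(j^4 + j^3 - 14*j^2 - 24*j) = (j - 2)*(j + 2)*(j^3 - j^2 - 12*j) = (j - 4)*(j - 2)*(j + 2)*(j^2 + 3*j) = j*(j - 4)*(j - 2)*(j + 2)*(j + 3)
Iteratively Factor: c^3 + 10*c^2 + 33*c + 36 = (c + 3)*(c^2 + 7*c + 12) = (c + 3)^2*(c + 4)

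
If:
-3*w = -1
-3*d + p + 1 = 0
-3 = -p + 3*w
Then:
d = 5/3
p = 4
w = 1/3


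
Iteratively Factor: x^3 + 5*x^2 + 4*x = (x)*(x^2 + 5*x + 4) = x*(x + 1)*(x + 4)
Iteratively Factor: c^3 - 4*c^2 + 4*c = (c - 2)*(c^2 - 2*c) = (c - 2)^2*(c)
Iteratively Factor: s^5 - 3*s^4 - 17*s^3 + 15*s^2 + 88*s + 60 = (s + 2)*(s^4 - 5*s^3 - 7*s^2 + 29*s + 30) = (s + 2)^2*(s^3 - 7*s^2 + 7*s + 15) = (s - 5)*(s + 2)^2*(s^2 - 2*s - 3) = (s - 5)*(s + 1)*(s + 2)^2*(s - 3)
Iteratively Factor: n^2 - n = (n - 1)*(n)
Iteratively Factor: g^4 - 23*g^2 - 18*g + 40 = (g - 1)*(g^3 + g^2 - 22*g - 40) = (g - 5)*(g - 1)*(g^2 + 6*g + 8) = (g - 5)*(g - 1)*(g + 4)*(g + 2)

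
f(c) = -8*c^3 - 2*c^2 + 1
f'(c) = -24*c^2 - 4*c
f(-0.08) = 0.99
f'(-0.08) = 0.17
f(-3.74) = 391.53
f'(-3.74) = -320.74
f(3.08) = -251.72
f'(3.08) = -239.99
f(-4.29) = 595.82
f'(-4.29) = -424.54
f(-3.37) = 284.47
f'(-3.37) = -259.09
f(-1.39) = 18.62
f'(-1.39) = -40.81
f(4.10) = -583.99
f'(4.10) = -419.84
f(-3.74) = 391.53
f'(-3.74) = -320.74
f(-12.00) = 13537.00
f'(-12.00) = -3408.00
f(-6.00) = 1657.00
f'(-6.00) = -840.00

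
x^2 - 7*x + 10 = (x - 5)*(x - 2)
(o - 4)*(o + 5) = o^2 + o - 20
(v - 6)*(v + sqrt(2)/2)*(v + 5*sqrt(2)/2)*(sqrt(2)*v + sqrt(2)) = sqrt(2)*v^4 - 5*sqrt(2)*v^3 + 6*v^3 - 30*v^2 - 7*sqrt(2)*v^2/2 - 36*v - 25*sqrt(2)*v/2 - 15*sqrt(2)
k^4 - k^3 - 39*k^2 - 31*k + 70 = (k - 7)*(k - 1)*(k + 2)*(k + 5)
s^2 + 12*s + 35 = (s + 5)*(s + 7)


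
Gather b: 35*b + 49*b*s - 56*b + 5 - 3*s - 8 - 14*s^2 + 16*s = b*(49*s - 21) - 14*s^2 + 13*s - 3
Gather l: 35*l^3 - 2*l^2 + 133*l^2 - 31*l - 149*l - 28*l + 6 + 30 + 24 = 35*l^3 + 131*l^2 - 208*l + 60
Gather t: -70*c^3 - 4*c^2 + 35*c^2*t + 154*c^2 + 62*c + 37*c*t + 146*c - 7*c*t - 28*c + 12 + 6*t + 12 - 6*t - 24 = -70*c^3 + 150*c^2 + 180*c + t*(35*c^2 + 30*c)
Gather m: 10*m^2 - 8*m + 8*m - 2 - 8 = 10*m^2 - 10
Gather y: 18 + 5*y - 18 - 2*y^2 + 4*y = -2*y^2 + 9*y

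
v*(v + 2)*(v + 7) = v^3 + 9*v^2 + 14*v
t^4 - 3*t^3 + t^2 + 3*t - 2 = (t - 2)*(t - 1)^2*(t + 1)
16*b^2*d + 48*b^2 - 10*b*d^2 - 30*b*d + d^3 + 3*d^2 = (-8*b + d)*(-2*b + d)*(d + 3)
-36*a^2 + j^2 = (-6*a + j)*(6*a + j)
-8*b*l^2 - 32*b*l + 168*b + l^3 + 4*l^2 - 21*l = (-8*b + l)*(l - 3)*(l + 7)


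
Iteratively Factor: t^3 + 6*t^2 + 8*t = (t)*(t^2 + 6*t + 8) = t*(t + 4)*(t + 2)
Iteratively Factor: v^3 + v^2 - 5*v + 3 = (v - 1)*(v^2 + 2*v - 3) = (v - 1)*(v + 3)*(v - 1)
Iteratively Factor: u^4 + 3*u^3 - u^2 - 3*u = (u + 3)*(u^3 - u) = u*(u + 3)*(u^2 - 1) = u*(u + 1)*(u + 3)*(u - 1)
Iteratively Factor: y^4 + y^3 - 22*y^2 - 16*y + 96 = (y + 3)*(y^3 - 2*y^2 - 16*y + 32) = (y + 3)*(y + 4)*(y^2 - 6*y + 8) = (y - 2)*(y + 3)*(y + 4)*(y - 4)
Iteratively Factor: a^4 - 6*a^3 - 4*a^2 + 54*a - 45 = (a - 5)*(a^3 - a^2 - 9*a + 9) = (a - 5)*(a + 3)*(a^2 - 4*a + 3) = (a - 5)*(a - 3)*(a + 3)*(a - 1)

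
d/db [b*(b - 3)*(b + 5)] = 3*b^2 + 4*b - 15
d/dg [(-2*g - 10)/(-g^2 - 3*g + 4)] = 2*(-g^2 - 10*g - 19)/(g^4 + 6*g^3 + g^2 - 24*g + 16)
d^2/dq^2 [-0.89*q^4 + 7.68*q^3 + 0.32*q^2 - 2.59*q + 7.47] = -10.68*q^2 + 46.08*q + 0.64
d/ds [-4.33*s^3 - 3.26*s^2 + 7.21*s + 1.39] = -12.99*s^2 - 6.52*s + 7.21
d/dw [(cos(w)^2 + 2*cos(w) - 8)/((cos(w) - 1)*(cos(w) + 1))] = 2*(cos(w)^2 - 7*cos(w) + 1)/sin(w)^3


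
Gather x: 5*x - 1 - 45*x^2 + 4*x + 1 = -45*x^2 + 9*x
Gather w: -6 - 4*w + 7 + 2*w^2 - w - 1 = 2*w^2 - 5*w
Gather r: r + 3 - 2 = r + 1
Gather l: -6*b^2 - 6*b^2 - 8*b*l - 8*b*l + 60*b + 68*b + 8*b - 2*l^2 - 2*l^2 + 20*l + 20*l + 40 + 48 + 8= -12*b^2 + 136*b - 4*l^2 + l*(40 - 16*b) + 96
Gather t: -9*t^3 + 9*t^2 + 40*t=-9*t^3 + 9*t^2 + 40*t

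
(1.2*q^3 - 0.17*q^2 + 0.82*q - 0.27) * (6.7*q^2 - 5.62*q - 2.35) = 8.04*q^5 - 7.883*q^4 + 3.6294*q^3 - 6.0179*q^2 - 0.4096*q + 0.6345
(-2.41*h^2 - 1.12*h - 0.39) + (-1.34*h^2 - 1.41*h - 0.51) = -3.75*h^2 - 2.53*h - 0.9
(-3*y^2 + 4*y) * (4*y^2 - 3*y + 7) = -12*y^4 + 25*y^3 - 33*y^2 + 28*y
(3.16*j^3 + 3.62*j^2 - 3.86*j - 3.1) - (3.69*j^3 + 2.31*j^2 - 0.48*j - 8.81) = -0.53*j^3 + 1.31*j^2 - 3.38*j + 5.71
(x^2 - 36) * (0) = 0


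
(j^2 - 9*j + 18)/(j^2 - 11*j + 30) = (j - 3)/(j - 5)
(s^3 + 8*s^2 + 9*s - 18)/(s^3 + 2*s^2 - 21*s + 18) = (s + 3)/(s - 3)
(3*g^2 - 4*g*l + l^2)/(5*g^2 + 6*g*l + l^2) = (3*g^2 - 4*g*l + l^2)/(5*g^2 + 6*g*l + l^2)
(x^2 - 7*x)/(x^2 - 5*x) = (x - 7)/(x - 5)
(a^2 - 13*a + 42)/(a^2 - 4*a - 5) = (-a^2 + 13*a - 42)/(-a^2 + 4*a + 5)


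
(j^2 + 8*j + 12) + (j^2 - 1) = 2*j^2 + 8*j + 11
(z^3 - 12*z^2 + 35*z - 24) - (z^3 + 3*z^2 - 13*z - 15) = -15*z^2 + 48*z - 9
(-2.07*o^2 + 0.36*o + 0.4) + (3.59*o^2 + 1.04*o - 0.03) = 1.52*o^2 + 1.4*o + 0.37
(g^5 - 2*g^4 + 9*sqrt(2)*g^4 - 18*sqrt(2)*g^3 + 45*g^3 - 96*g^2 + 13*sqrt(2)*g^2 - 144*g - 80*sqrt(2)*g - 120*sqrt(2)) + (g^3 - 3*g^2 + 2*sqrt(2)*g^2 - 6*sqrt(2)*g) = g^5 - 2*g^4 + 9*sqrt(2)*g^4 - 18*sqrt(2)*g^3 + 46*g^3 - 99*g^2 + 15*sqrt(2)*g^2 - 144*g - 86*sqrt(2)*g - 120*sqrt(2)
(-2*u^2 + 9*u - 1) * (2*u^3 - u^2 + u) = -4*u^5 + 20*u^4 - 13*u^3 + 10*u^2 - u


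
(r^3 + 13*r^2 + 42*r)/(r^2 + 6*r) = r + 7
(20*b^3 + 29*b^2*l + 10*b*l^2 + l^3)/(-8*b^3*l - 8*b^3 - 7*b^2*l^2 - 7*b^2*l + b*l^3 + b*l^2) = (-20*b^2 - 9*b*l - l^2)/(b*(8*b*l + 8*b - l^2 - l))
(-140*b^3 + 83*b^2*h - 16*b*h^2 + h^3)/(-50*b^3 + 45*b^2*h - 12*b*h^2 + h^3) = (28*b^2 - 11*b*h + h^2)/(10*b^2 - 7*b*h + h^2)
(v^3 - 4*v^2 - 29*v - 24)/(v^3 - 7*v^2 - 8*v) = (v + 3)/v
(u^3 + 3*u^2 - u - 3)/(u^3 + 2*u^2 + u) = (u^2 + 2*u - 3)/(u*(u + 1))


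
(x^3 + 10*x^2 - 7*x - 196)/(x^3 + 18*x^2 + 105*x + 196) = (x - 4)/(x + 4)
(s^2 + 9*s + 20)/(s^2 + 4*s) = (s + 5)/s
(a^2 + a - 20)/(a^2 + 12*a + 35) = (a - 4)/(a + 7)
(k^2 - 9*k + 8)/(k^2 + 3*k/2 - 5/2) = 2*(k - 8)/(2*k + 5)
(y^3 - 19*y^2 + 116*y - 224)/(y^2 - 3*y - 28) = (y^2 - 12*y + 32)/(y + 4)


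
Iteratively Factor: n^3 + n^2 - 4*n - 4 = (n - 2)*(n^2 + 3*n + 2) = (n - 2)*(n + 1)*(n + 2)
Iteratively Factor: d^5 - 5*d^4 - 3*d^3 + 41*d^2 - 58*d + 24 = (d - 2)*(d^4 - 3*d^3 - 9*d^2 + 23*d - 12) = (d - 4)*(d - 2)*(d^3 + d^2 - 5*d + 3) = (d - 4)*(d - 2)*(d - 1)*(d^2 + 2*d - 3) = (d - 4)*(d - 2)*(d - 1)^2*(d + 3)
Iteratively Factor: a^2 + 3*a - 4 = (a + 4)*(a - 1)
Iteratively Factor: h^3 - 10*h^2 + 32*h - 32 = (h - 2)*(h^2 - 8*h + 16) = (h - 4)*(h - 2)*(h - 4)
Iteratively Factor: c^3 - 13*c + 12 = (c - 1)*(c^2 + c - 12) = (c - 3)*(c - 1)*(c + 4)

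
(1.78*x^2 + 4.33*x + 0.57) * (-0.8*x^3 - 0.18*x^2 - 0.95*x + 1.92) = -1.424*x^5 - 3.7844*x^4 - 2.9264*x^3 - 0.7985*x^2 + 7.7721*x + 1.0944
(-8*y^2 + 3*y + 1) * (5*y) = -40*y^3 + 15*y^2 + 5*y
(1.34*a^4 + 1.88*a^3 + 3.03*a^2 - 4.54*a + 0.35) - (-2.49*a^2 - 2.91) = 1.34*a^4 + 1.88*a^3 + 5.52*a^2 - 4.54*a + 3.26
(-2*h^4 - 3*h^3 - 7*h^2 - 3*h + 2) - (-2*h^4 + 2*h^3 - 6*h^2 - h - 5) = -5*h^3 - h^2 - 2*h + 7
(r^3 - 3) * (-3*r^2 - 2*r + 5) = -3*r^5 - 2*r^4 + 5*r^3 + 9*r^2 + 6*r - 15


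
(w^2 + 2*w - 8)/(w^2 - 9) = (w^2 + 2*w - 8)/(w^2 - 9)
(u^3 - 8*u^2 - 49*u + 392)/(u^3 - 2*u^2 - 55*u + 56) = (u - 7)/(u - 1)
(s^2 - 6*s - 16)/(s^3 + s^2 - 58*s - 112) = 1/(s + 7)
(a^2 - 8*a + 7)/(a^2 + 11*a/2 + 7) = 2*(a^2 - 8*a + 7)/(2*a^2 + 11*a + 14)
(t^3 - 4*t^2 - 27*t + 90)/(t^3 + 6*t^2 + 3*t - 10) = (t^2 - 9*t + 18)/(t^2 + t - 2)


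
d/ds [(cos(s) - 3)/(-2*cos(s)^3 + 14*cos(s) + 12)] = -(2*cos(s) + 3)*sin(s)/(2*(cos(s) + 1)^2*(cos(s) + 2)^2)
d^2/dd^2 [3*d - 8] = 0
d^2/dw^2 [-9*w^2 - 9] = -18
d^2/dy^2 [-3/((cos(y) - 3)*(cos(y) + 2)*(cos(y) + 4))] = 3*(40*(1 - cos(y)^2)^2 - 12*sin(y)^6 - 3*cos(y)^6 + 33*cos(y)^5 + 78*cos(y)^3 + 438*cos(y)^2 - 204*cos(y) - 372)/((cos(y) - 3)^3*(cos(y) + 2)^3*(cos(y) + 4)^3)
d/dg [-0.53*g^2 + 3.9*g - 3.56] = 3.9 - 1.06*g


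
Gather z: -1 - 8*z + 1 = -8*z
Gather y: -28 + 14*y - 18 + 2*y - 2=16*y - 48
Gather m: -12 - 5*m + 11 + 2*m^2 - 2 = 2*m^2 - 5*m - 3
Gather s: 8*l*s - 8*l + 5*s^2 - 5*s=-8*l + 5*s^2 + s*(8*l - 5)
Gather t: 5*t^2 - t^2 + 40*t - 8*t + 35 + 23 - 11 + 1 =4*t^2 + 32*t + 48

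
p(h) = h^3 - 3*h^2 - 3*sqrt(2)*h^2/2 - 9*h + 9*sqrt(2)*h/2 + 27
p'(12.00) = 306.45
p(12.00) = 985.90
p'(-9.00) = 332.55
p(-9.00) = -1093.10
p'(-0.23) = -0.12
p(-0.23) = 27.32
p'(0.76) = -8.69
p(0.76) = 22.48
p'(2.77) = -7.99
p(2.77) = 1.66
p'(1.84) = -11.33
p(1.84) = 11.04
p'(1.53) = -11.28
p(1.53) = 14.56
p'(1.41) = -11.11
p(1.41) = 15.90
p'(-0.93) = 9.48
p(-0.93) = 24.22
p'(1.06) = -10.12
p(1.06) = 19.64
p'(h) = 3*h^2 - 6*h - 3*sqrt(2)*h - 9 + 9*sqrt(2)/2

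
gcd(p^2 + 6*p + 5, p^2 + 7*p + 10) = p + 5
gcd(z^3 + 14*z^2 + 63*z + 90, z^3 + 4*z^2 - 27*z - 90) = z^2 + 9*z + 18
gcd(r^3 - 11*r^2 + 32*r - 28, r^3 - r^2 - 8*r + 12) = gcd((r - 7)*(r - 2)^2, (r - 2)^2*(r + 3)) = r^2 - 4*r + 4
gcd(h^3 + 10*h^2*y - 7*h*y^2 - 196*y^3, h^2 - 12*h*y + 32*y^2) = -h + 4*y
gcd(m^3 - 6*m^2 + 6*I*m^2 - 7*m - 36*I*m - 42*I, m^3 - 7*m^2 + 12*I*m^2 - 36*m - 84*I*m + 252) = m^2 + m*(-7 + 6*I) - 42*I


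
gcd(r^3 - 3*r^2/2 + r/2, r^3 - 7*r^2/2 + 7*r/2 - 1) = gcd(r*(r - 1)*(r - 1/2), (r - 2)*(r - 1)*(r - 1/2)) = r^2 - 3*r/2 + 1/2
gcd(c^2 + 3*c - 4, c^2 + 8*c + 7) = 1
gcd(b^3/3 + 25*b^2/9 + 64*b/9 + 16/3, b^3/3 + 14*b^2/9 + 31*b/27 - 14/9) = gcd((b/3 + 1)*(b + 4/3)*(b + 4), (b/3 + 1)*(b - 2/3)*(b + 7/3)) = b + 3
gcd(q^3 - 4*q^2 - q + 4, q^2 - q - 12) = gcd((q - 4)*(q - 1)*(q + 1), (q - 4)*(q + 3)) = q - 4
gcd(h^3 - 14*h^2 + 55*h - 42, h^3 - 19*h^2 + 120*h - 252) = h^2 - 13*h + 42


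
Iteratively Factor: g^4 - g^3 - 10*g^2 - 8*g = (g - 4)*(g^3 + 3*g^2 + 2*g) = g*(g - 4)*(g^2 + 3*g + 2) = g*(g - 4)*(g + 1)*(g + 2)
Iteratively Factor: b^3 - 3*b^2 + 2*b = (b - 2)*(b^2 - b) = (b - 2)*(b - 1)*(b)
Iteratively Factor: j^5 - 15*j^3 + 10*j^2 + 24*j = (j - 3)*(j^4 + 3*j^3 - 6*j^2 - 8*j) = (j - 3)*(j + 4)*(j^3 - j^2 - 2*j) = (j - 3)*(j - 2)*(j + 4)*(j^2 + j) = j*(j - 3)*(j - 2)*(j + 4)*(j + 1)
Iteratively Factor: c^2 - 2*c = (c - 2)*(c)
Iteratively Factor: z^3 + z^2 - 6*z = (z - 2)*(z^2 + 3*z) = z*(z - 2)*(z + 3)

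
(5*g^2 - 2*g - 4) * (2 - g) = -5*g^3 + 12*g^2 - 8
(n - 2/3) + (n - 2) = 2*n - 8/3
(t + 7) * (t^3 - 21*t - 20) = t^4 + 7*t^3 - 21*t^2 - 167*t - 140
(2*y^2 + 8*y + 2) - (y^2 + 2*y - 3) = y^2 + 6*y + 5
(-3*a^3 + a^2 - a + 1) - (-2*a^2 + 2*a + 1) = -3*a^3 + 3*a^2 - 3*a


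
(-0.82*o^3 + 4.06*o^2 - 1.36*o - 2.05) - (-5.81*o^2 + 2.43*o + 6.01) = -0.82*o^3 + 9.87*o^2 - 3.79*o - 8.06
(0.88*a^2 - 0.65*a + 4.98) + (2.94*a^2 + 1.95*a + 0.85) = 3.82*a^2 + 1.3*a + 5.83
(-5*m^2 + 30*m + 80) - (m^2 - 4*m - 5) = -6*m^2 + 34*m + 85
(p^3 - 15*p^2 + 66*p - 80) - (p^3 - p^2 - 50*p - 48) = -14*p^2 + 116*p - 32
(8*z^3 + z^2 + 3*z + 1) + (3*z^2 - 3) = 8*z^3 + 4*z^2 + 3*z - 2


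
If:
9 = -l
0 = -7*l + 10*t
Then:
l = -9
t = -63/10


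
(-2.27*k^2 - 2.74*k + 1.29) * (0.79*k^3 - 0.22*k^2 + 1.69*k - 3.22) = -1.7933*k^5 - 1.6652*k^4 - 2.2144*k^3 + 2.395*k^2 + 11.0029*k - 4.1538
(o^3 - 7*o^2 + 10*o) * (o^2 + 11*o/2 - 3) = o^5 - 3*o^4/2 - 63*o^3/2 + 76*o^2 - 30*o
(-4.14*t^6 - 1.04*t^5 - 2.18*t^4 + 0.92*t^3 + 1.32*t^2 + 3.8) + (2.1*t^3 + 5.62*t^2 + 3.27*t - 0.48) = -4.14*t^6 - 1.04*t^5 - 2.18*t^4 + 3.02*t^3 + 6.94*t^2 + 3.27*t + 3.32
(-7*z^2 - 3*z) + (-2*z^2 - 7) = -9*z^2 - 3*z - 7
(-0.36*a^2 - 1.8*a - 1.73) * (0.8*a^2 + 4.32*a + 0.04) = -0.288*a^4 - 2.9952*a^3 - 9.1744*a^2 - 7.5456*a - 0.0692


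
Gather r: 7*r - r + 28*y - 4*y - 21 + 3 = 6*r + 24*y - 18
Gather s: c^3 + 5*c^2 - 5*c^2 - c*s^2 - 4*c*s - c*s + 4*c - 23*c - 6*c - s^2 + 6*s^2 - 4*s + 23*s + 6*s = c^3 - 25*c + s^2*(5 - c) + s*(25 - 5*c)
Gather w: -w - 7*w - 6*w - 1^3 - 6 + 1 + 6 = -14*w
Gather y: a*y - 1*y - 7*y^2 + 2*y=-7*y^2 + y*(a + 1)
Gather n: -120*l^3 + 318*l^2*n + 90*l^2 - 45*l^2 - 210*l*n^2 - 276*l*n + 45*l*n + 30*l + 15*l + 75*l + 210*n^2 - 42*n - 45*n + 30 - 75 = -120*l^3 + 45*l^2 + 120*l + n^2*(210 - 210*l) + n*(318*l^2 - 231*l - 87) - 45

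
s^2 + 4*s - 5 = (s - 1)*(s + 5)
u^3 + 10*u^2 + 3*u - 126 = (u - 3)*(u + 6)*(u + 7)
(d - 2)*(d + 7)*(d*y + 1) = d^3*y + 5*d^2*y + d^2 - 14*d*y + 5*d - 14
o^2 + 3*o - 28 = (o - 4)*(o + 7)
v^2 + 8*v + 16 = (v + 4)^2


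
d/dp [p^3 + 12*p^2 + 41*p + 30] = 3*p^2 + 24*p + 41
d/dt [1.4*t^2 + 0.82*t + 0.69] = 2.8*t + 0.82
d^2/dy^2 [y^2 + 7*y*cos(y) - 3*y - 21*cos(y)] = -7*y*cos(y) - 14*sin(y) + 21*cos(y) + 2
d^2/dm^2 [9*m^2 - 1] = 18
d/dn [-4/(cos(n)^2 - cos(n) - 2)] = 4*(1 - 2*cos(n))*sin(n)/(sin(n)^2 + cos(n) + 1)^2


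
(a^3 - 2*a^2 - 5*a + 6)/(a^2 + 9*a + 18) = (a^3 - 2*a^2 - 5*a + 6)/(a^2 + 9*a + 18)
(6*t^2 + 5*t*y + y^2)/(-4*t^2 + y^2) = (3*t + y)/(-2*t + y)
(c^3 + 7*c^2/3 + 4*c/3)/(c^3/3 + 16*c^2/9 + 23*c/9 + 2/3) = 3*c*(3*c^2 + 7*c + 4)/(3*c^3 + 16*c^2 + 23*c + 6)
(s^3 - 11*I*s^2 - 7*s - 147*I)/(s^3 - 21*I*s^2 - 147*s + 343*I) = (s + 3*I)/(s - 7*I)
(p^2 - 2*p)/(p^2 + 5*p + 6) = p*(p - 2)/(p^2 + 5*p + 6)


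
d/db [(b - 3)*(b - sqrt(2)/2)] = 2*b - 3 - sqrt(2)/2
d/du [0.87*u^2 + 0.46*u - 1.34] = 1.74*u + 0.46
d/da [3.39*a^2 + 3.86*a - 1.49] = 6.78*a + 3.86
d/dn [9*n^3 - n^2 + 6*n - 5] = 27*n^2 - 2*n + 6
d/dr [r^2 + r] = 2*r + 1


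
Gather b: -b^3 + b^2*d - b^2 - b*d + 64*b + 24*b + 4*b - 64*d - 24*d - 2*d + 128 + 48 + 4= -b^3 + b^2*(d - 1) + b*(92 - d) - 90*d + 180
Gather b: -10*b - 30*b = -40*b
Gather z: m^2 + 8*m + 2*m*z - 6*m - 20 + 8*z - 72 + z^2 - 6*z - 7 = m^2 + 2*m + z^2 + z*(2*m + 2) - 99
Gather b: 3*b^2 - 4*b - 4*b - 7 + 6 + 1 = 3*b^2 - 8*b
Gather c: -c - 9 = -c - 9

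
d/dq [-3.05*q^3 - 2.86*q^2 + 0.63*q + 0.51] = -9.15*q^2 - 5.72*q + 0.63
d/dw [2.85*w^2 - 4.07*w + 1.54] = 5.7*w - 4.07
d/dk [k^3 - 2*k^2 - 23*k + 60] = 3*k^2 - 4*k - 23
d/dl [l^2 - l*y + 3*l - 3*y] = 2*l - y + 3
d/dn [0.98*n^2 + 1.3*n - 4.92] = 1.96*n + 1.3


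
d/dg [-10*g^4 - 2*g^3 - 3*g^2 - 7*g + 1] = -40*g^3 - 6*g^2 - 6*g - 7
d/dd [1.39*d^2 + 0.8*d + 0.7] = 2.78*d + 0.8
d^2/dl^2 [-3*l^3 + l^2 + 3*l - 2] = 2 - 18*l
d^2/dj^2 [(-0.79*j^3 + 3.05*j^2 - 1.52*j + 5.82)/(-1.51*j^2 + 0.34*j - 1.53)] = (-1.77635683940025e-15*j^5 + 1.4210854715202e-14*j^4 + 0.332138000000008*j^3 - 39.80835*j^2 + 7.95385800000001*j + 12.848226)/(3.442951*j^6 - 2.325702*j^5 + 10.989327*j^4 - 4.752316*j^3 + 11.134881*j^2 - 2.387718*j + 3.581577)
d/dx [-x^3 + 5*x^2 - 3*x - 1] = -3*x^2 + 10*x - 3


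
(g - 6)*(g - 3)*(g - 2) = g^3 - 11*g^2 + 36*g - 36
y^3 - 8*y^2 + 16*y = y*(y - 4)^2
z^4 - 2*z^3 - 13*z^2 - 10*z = z*(z - 5)*(z + 1)*(z + 2)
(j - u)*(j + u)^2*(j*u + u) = j^4*u + j^3*u^2 + j^3*u - j^2*u^3 + j^2*u^2 - j*u^4 - j*u^3 - u^4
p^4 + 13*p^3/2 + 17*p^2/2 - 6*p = p*(p - 1/2)*(p + 3)*(p + 4)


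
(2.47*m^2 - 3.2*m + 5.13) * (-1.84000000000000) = -4.5448*m^2 + 5.888*m - 9.4392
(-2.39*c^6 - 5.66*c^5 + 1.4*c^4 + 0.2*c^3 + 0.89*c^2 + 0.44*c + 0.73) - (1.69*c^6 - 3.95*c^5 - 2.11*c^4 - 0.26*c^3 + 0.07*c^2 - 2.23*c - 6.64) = -4.08*c^6 - 1.71*c^5 + 3.51*c^4 + 0.46*c^3 + 0.82*c^2 + 2.67*c + 7.37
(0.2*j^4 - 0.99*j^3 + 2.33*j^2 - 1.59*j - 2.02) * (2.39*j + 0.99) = 0.478*j^5 - 2.1681*j^4 + 4.5886*j^3 - 1.4934*j^2 - 6.4019*j - 1.9998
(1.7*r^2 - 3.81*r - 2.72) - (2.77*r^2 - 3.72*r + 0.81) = -1.07*r^2 - 0.0899999999999999*r - 3.53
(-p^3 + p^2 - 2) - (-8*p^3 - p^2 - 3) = 7*p^3 + 2*p^2 + 1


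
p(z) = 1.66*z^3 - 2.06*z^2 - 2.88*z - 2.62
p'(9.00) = 363.42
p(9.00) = 1014.74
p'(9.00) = 363.42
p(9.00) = 1014.74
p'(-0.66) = 2.01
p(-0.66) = -2.09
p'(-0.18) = -1.98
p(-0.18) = -2.18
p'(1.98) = 8.49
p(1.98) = -3.51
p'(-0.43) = -0.19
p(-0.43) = -1.89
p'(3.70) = 50.05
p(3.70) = 42.61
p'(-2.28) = 32.40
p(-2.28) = -26.44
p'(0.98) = -2.13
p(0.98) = -5.86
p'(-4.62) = 122.45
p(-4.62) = -196.98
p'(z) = 4.98*z^2 - 4.12*z - 2.88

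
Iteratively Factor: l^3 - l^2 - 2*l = (l + 1)*(l^2 - 2*l) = (l - 2)*(l + 1)*(l)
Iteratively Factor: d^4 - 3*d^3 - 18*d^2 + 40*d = (d - 5)*(d^3 + 2*d^2 - 8*d) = (d - 5)*(d + 4)*(d^2 - 2*d) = (d - 5)*(d - 2)*(d + 4)*(d)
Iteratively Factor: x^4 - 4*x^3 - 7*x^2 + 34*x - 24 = (x - 1)*(x^3 - 3*x^2 - 10*x + 24) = (x - 4)*(x - 1)*(x^2 + x - 6) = (x - 4)*(x - 2)*(x - 1)*(x + 3)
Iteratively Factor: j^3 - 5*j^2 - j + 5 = (j + 1)*(j^2 - 6*j + 5) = (j - 1)*(j + 1)*(j - 5)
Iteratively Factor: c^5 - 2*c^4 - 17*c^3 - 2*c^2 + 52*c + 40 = (c + 2)*(c^4 - 4*c^3 - 9*c^2 + 16*c + 20) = (c - 2)*(c + 2)*(c^3 - 2*c^2 - 13*c - 10) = (c - 5)*(c - 2)*(c + 2)*(c^2 + 3*c + 2) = (c - 5)*(c - 2)*(c + 2)^2*(c + 1)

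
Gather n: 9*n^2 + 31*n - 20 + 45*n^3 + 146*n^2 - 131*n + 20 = 45*n^3 + 155*n^2 - 100*n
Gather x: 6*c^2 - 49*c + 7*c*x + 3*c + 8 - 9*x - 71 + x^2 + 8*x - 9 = 6*c^2 - 46*c + x^2 + x*(7*c - 1) - 72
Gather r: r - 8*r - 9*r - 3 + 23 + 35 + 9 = 64 - 16*r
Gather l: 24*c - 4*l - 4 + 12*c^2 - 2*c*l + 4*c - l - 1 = 12*c^2 + 28*c + l*(-2*c - 5) - 5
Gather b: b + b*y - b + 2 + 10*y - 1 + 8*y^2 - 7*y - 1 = b*y + 8*y^2 + 3*y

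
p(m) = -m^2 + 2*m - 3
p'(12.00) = -22.00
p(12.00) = -123.00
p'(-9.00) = 20.00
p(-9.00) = -102.00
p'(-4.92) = 11.84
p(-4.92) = -37.05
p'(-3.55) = 9.10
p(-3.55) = -22.70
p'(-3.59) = 9.18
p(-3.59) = -23.07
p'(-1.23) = 4.46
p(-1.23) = -6.97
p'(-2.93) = 7.86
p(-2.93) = -17.44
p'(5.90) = -9.80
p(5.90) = -26.01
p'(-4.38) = 10.76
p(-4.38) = -30.94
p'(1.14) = -0.28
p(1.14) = -2.02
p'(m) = 2 - 2*m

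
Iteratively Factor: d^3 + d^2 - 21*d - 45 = (d + 3)*(d^2 - 2*d - 15) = (d - 5)*(d + 3)*(d + 3)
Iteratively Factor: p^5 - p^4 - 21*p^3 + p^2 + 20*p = (p)*(p^4 - p^3 - 21*p^2 + p + 20) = p*(p - 1)*(p^3 - 21*p - 20) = p*(p - 1)*(p + 4)*(p^2 - 4*p - 5) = p*(p - 1)*(p + 1)*(p + 4)*(p - 5)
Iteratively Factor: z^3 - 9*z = (z - 3)*(z^2 + 3*z) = z*(z - 3)*(z + 3)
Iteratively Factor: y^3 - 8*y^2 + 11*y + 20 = (y - 5)*(y^2 - 3*y - 4) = (y - 5)*(y + 1)*(y - 4)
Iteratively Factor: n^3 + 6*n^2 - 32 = (n + 4)*(n^2 + 2*n - 8) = (n + 4)^2*(n - 2)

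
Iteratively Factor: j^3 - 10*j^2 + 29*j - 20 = (j - 4)*(j^2 - 6*j + 5) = (j - 4)*(j - 1)*(j - 5)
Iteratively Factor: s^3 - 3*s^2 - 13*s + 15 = (s - 5)*(s^2 + 2*s - 3) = (s - 5)*(s - 1)*(s + 3)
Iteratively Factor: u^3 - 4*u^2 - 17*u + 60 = (u + 4)*(u^2 - 8*u + 15) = (u - 3)*(u + 4)*(u - 5)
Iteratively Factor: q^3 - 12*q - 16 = (q - 4)*(q^2 + 4*q + 4) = (q - 4)*(q + 2)*(q + 2)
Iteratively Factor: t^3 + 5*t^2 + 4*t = (t + 4)*(t^2 + t) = (t + 1)*(t + 4)*(t)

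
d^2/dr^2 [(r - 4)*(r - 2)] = 2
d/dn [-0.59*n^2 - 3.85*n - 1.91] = -1.18*n - 3.85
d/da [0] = 0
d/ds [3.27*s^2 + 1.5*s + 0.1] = 6.54*s + 1.5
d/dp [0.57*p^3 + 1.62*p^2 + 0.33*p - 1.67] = 1.71*p^2 + 3.24*p + 0.33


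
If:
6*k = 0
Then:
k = 0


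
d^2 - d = d*(d - 1)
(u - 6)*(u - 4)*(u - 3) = u^3 - 13*u^2 + 54*u - 72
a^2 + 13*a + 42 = (a + 6)*(a + 7)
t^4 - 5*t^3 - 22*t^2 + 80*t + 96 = (t - 6)*(t - 4)*(t + 1)*(t + 4)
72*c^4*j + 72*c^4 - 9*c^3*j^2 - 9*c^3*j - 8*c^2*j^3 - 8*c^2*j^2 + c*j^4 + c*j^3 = (-8*c + j)*(-3*c + j)*(3*c + j)*(c*j + c)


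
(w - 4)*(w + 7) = w^2 + 3*w - 28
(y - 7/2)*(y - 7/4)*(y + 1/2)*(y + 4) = y^4 - 3*y^3/4 - 31*y^2/2 + 273*y/16 + 49/4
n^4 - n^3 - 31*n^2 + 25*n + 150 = (n - 5)*(n - 3)*(n + 2)*(n + 5)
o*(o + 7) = o^2 + 7*o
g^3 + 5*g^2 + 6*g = g*(g + 2)*(g + 3)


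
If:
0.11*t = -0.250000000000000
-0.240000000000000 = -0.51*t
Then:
No Solution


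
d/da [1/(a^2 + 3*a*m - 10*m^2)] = (-2*a - 3*m)/(a^2 + 3*a*m - 10*m^2)^2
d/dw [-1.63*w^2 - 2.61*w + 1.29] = -3.26*w - 2.61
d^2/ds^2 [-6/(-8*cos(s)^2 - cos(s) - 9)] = 6*(-256*sin(s)^4 - 159*sin(s)^2 + 39*cos(s) - 6*cos(3*s) + 273)/(-8*sin(s)^2 + cos(s) + 17)^3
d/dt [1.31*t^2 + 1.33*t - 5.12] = 2.62*t + 1.33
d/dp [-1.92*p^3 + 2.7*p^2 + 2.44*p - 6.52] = -5.76*p^2 + 5.4*p + 2.44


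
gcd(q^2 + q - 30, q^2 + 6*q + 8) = 1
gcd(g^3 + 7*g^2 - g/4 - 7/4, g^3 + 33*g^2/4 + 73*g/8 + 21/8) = g^2 + 15*g/2 + 7/2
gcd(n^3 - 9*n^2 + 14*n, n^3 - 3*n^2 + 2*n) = n^2 - 2*n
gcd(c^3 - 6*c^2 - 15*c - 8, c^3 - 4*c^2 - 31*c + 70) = 1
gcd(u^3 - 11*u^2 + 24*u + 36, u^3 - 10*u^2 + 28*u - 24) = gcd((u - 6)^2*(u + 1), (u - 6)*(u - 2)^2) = u - 6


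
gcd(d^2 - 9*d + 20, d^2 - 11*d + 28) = d - 4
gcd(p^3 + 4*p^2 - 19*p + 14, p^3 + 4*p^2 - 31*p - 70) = p + 7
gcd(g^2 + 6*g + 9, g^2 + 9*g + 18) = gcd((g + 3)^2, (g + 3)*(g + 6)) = g + 3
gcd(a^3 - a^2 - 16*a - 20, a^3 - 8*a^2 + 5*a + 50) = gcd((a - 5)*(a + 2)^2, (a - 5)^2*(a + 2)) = a^2 - 3*a - 10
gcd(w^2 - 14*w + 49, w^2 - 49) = w - 7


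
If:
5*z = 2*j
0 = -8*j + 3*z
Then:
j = 0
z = 0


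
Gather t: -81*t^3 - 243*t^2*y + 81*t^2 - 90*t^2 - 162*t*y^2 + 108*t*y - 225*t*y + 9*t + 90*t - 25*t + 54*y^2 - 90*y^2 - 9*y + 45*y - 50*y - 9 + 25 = -81*t^3 + t^2*(-243*y - 9) + t*(-162*y^2 - 117*y + 74) - 36*y^2 - 14*y + 16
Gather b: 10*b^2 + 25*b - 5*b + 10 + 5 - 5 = 10*b^2 + 20*b + 10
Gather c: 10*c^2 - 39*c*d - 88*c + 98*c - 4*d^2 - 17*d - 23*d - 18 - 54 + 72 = 10*c^2 + c*(10 - 39*d) - 4*d^2 - 40*d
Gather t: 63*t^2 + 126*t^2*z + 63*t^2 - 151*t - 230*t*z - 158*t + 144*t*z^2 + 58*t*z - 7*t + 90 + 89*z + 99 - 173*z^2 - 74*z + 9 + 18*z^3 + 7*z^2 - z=t^2*(126*z + 126) + t*(144*z^2 - 172*z - 316) + 18*z^3 - 166*z^2 + 14*z + 198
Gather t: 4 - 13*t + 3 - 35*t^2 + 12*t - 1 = -35*t^2 - t + 6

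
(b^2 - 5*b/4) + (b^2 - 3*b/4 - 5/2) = 2*b^2 - 2*b - 5/2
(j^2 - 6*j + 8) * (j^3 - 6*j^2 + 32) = j^5 - 12*j^4 + 44*j^3 - 16*j^2 - 192*j + 256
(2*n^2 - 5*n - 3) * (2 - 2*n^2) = -4*n^4 + 10*n^3 + 10*n^2 - 10*n - 6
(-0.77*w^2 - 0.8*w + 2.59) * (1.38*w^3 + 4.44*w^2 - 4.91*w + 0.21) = -1.0626*w^5 - 4.5228*w^4 + 3.8029*w^3 + 15.2659*w^2 - 12.8849*w + 0.5439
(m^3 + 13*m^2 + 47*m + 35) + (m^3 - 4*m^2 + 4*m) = 2*m^3 + 9*m^2 + 51*m + 35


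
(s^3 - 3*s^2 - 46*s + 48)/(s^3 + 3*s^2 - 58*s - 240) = (s - 1)/(s + 5)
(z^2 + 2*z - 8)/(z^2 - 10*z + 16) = (z + 4)/(z - 8)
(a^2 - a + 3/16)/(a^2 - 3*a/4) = (a - 1/4)/a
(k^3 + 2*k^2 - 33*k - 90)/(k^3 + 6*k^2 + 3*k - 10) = (k^2 - 3*k - 18)/(k^2 + k - 2)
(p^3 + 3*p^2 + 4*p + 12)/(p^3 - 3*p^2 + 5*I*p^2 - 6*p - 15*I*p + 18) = (p^2 + p*(3 - 2*I) - 6*I)/(p^2 + 3*p*(-1 + I) - 9*I)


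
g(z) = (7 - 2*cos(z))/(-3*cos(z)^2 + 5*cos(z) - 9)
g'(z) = (7 - 2*cos(z))*(-6*sin(z)*cos(z) + 5*sin(z))/(-3*cos(z)^2 + 5*cos(z) - 9)^2 + 2*sin(z)/(-3*cos(z)^2 + 5*cos(z) - 9) = (6*cos(z)^2 - 42*cos(z) + 17)*sin(z)/(3*sin(z)^2 + 5*cos(z) - 12)^2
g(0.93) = -0.82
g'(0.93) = -0.10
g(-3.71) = -0.57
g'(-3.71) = 0.13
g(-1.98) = -0.68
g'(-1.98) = -0.24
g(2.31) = -0.61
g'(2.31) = 0.19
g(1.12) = -0.83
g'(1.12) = -0.00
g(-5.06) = -0.83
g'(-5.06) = 0.05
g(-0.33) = -0.73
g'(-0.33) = 0.12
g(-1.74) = -0.74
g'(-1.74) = -0.24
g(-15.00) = -0.59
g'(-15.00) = -0.16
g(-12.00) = -0.77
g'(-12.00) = -0.16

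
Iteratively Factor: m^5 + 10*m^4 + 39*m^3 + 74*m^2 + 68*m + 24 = (m + 1)*(m^4 + 9*m^3 + 30*m^2 + 44*m + 24) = (m + 1)*(m + 2)*(m^3 + 7*m^2 + 16*m + 12) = (m + 1)*(m + 2)*(m + 3)*(m^2 + 4*m + 4) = (m + 1)*(m + 2)^2*(m + 3)*(m + 2)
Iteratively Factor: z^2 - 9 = (z + 3)*(z - 3)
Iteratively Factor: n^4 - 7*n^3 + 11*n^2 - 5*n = (n - 5)*(n^3 - 2*n^2 + n) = (n - 5)*(n - 1)*(n^2 - n) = (n - 5)*(n - 1)^2*(n)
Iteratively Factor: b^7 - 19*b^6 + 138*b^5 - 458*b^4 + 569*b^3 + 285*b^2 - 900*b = (b - 3)*(b^6 - 16*b^5 + 90*b^4 - 188*b^3 + 5*b^2 + 300*b) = b*(b - 3)*(b^5 - 16*b^4 + 90*b^3 - 188*b^2 + 5*b + 300) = b*(b - 5)*(b - 3)*(b^4 - 11*b^3 + 35*b^2 - 13*b - 60) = b*(b - 5)*(b - 3)^2*(b^3 - 8*b^2 + 11*b + 20) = b*(b - 5)^2*(b - 3)^2*(b^2 - 3*b - 4) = b*(b - 5)^2*(b - 3)^2*(b + 1)*(b - 4)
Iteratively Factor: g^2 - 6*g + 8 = (g - 4)*(g - 2)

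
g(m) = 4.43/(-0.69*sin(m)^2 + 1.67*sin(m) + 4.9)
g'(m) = 4.43*(1.38*sin(m)*cos(m) - 1.67*cos(m))/(-0.69*sin(m)^2 + 1.67*sin(m) + 4.9)^2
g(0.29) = 0.83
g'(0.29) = -0.19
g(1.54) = 0.75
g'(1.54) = -0.00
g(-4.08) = 0.76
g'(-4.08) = 0.04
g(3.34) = 0.97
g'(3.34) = 0.41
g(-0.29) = 1.01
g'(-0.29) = -0.46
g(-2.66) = 1.11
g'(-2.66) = 0.57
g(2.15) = 0.76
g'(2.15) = 0.04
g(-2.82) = 1.03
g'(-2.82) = 0.48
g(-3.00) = 0.95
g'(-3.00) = 0.38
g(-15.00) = 1.26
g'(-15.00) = 0.70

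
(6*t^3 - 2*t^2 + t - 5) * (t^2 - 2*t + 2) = 6*t^5 - 14*t^4 + 17*t^3 - 11*t^2 + 12*t - 10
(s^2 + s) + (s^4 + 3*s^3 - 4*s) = s^4 + 3*s^3 + s^2 - 3*s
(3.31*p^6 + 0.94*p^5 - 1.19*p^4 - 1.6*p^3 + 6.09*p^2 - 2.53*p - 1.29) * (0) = 0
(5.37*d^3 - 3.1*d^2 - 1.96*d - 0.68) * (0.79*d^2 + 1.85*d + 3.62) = 4.2423*d^5 + 7.4855*d^4 + 12.156*d^3 - 15.3852*d^2 - 8.3532*d - 2.4616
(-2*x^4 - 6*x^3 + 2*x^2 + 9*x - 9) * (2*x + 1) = -4*x^5 - 14*x^4 - 2*x^3 + 20*x^2 - 9*x - 9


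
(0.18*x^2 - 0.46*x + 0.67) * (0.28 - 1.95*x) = -0.351*x^3 + 0.9474*x^2 - 1.4353*x + 0.1876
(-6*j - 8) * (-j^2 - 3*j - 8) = 6*j^3 + 26*j^2 + 72*j + 64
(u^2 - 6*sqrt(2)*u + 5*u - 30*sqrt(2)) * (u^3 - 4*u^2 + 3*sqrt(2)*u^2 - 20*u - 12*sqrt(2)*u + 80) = u^5 - 3*sqrt(2)*u^4 + u^4 - 76*u^3 - 3*sqrt(2)*u^3 - 56*u^2 + 180*sqrt(2)*u^2 + 120*sqrt(2)*u + 1120*u - 2400*sqrt(2)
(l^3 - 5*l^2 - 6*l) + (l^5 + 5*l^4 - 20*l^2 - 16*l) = l^5 + 5*l^4 + l^3 - 25*l^2 - 22*l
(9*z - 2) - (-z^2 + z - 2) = z^2 + 8*z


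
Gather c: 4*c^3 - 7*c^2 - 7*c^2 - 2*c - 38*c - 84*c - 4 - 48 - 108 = 4*c^3 - 14*c^2 - 124*c - 160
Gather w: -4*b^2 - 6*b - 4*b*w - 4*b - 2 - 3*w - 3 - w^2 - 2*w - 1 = -4*b^2 - 10*b - w^2 + w*(-4*b - 5) - 6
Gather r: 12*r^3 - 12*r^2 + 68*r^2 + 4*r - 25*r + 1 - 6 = 12*r^3 + 56*r^2 - 21*r - 5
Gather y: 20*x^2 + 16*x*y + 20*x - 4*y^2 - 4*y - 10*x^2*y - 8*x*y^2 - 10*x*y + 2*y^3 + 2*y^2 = 20*x^2 + 20*x + 2*y^3 + y^2*(-8*x - 2) + y*(-10*x^2 + 6*x - 4)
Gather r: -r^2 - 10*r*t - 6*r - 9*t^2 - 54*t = -r^2 + r*(-10*t - 6) - 9*t^2 - 54*t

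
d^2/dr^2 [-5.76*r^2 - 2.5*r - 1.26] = -11.5200000000000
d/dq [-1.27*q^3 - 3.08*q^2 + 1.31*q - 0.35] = -3.81*q^2 - 6.16*q + 1.31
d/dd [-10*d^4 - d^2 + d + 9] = -40*d^3 - 2*d + 1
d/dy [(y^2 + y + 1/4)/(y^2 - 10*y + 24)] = (-22*y^2 + 95*y + 53)/(2*(y^4 - 20*y^3 + 148*y^2 - 480*y + 576))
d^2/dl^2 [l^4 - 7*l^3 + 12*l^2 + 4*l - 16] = 12*l^2 - 42*l + 24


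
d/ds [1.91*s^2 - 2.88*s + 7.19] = 3.82*s - 2.88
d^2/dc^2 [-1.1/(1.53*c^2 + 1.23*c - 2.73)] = (5.14998*c^2 + 4.14018*c - 1.1*(3.06*c + 1.23)*(6.12*c + 2.46) - 9.18918)/(1.53*c^2 + 1.23*c - 2.73)^3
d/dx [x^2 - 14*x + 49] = 2*x - 14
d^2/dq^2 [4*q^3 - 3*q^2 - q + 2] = 24*q - 6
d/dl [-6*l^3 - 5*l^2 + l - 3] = -18*l^2 - 10*l + 1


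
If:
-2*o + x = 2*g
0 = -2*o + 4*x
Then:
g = -3*x/2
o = 2*x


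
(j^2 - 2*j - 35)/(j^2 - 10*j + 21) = (j + 5)/(j - 3)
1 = 1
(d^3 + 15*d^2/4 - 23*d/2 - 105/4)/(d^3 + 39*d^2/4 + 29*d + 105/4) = (d - 3)/(d + 3)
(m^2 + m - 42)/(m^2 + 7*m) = (m - 6)/m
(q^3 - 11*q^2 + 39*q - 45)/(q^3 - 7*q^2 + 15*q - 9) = (q - 5)/(q - 1)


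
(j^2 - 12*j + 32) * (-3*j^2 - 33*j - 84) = -3*j^4 + 3*j^3 + 216*j^2 - 48*j - 2688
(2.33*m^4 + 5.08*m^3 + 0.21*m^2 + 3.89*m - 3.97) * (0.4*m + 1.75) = 0.932*m^5 + 6.1095*m^4 + 8.974*m^3 + 1.9235*m^2 + 5.2195*m - 6.9475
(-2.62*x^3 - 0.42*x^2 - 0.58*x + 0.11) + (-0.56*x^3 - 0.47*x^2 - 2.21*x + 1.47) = -3.18*x^3 - 0.89*x^2 - 2.79*x + 1.58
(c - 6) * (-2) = 12 - 2*c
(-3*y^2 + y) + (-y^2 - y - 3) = -4*y^2 - 3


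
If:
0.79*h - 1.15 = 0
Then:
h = 1.46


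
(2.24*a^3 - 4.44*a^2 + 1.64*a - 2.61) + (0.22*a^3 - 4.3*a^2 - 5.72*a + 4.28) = 2.46*a^3 - 8.74*a^2 - 4.08*a + 1.67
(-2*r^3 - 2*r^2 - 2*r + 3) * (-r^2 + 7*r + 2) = 2*r^5 - 12*r^4 - 16*r^3 - 21*r^2 + 17*r + 6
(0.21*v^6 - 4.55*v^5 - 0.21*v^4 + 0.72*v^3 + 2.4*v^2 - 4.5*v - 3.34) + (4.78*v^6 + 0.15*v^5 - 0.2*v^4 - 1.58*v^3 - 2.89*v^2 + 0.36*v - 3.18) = 4.99*v^6 - 4.4*v^5 - 0.41*v^4 - 0.86*v^3 - 0.49*v^2 - 4.14*v - 6.52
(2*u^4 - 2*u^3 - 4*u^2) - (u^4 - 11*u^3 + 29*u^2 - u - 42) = u^4 + 9*u^3 - 33*u^2 + u + 42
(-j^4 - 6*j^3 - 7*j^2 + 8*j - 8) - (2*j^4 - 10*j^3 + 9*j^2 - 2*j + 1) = -3*j^4 + 4*j^3 - 16*j^2 + 10*j - 9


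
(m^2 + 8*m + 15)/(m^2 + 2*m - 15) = (m + 3)/(m - 3)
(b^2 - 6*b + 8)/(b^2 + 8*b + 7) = (b^2 - 6*b + 8)/(b^2 + 8*b + 7)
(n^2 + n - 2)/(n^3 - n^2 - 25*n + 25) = (n + 2)/(n^2 - 25)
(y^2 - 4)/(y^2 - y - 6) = (y - 2)/(y - 3)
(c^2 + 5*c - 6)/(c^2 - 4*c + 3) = (c + 6)/(c - 3)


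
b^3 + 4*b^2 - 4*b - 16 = (b - 2)*(b + 2)*(b + 4)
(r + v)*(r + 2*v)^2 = r^3 + 5*r^2*v + 8*r*v^2 + 4*v^3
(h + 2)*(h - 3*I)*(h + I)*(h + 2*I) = h^4 + 2*h^3 + 7*h^2 + 14*h + 6*I*h + 12*I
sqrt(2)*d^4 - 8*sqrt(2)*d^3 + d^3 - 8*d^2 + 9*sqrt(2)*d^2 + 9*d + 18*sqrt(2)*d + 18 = (d - 6)*(d - 3)*(d + 1)*(sqrt(2)*d + 1)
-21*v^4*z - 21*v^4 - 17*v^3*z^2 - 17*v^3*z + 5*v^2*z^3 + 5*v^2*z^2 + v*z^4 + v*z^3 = (-3*v + z)*(v + z)*(7*v + z)*(v*z + v)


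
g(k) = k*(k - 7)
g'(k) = 2*k - 7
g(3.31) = -12.21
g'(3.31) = -0.38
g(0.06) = -0.42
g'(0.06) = -6.88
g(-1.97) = 17.67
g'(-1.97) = -10.94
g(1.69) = -8.97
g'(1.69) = -3.62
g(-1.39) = 11.66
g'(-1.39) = -9.78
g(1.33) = -7.54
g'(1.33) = -4.34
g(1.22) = -7.05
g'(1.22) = -4.56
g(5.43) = -8.53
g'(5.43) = 3.86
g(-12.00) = 228.00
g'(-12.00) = -31.00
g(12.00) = 60.00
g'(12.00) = 17.00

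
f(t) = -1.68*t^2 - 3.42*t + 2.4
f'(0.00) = -3.42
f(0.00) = 2.40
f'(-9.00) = 26.82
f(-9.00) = -102.90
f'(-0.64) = -1.27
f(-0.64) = 3.90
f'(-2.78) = 5.92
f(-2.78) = -1.08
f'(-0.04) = -3.29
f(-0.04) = 2.53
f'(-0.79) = -0.77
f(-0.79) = 4.05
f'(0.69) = -5.74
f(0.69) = -0.76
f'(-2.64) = 5.45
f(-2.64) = -0.28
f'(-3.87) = 9.58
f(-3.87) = -9.53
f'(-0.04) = -3.29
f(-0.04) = 2.53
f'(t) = -3.36*t - 3.42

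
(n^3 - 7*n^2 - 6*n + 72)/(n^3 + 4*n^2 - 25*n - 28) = (n^2 - 3*n - 18)/(n^2 + 8*n + 7)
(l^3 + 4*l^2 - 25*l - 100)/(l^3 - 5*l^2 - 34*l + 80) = (l^2 - l - 20)/(l^2 - 10*l + 16)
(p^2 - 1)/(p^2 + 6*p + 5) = (p - 1)/(p + 5)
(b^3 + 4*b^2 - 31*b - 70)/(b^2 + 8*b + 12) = (b^2 + 2*b - 35)/(b + 6)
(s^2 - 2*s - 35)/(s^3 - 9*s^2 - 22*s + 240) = (s - 7)/(s^2 - 14*s + 48)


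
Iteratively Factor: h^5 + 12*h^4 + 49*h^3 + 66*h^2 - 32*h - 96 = (h + 4)*(h^4 + 8*h^3 + 17*h^2 - 2*h - 24) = (h + 2)*(h + 4)*(h^3 + 6*h^2 + 5*h - 12) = (h + 2)*(h + 4)^2*(h^2 + 2*h - 3) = (h - 1)*(h + 2)*(h + 4)^2*(h + 3)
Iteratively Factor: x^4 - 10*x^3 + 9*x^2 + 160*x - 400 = (x - 5)*(x^3 - 5*x^2 - 16*x + 80) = (x - 5)*(x + 4)*(x^2 - 9*x + 20) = (x - 5)^2*(x + 4)*(x - 4)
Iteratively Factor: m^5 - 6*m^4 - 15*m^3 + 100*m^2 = (m + 4)*(m^4 - 10*m^3 + 25*m^2) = m*(m + 4)*(m^3 - 10*m^2 + 25*m) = m*(m - 5)*(m + 4)*(m^2 - 5*m) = m*(m - 5)^2*(m + 4)*(m)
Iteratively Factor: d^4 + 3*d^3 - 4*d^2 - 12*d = (d - 2)*(d^3 + 5*d^2 + 6*d) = (d - 2)*(d + 3)*(d^2 + 2*d) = (d - 2)*(d + 2)*(d + 3)*(d)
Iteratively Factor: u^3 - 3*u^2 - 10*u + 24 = (u - 4)*(u^2 + u - 6) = (u - 4)*(u + 3)*(u - 2)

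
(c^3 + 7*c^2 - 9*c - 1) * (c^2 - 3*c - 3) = c^5 + 4*c^4 - 33*c^3 + 5*c^2 + 30*c + 3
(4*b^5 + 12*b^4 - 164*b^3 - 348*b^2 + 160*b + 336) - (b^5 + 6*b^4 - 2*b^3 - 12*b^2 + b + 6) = 3*b^5 + 6*b^4 - 162*b^3 - 336*b^2 + 159*b + 330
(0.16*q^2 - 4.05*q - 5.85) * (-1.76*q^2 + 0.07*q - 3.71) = -0.2816*q^4 + 7.1392*q^3 + 9.4189*q^2 + 14.616*q + 21.7035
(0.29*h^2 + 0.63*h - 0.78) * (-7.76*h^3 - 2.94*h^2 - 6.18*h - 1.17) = -2.2504*h^5 - 5.7414*h^4 + 2.4084*h^3 - 1.9395*h^2 + 4.0833*h + 0.9126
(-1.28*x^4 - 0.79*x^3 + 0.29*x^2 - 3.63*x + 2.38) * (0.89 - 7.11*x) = 9.1008*x^5 + 4.4777*x^4 - 2.765*x^3 + 26.0674*x^2 - 20.1525*x + 2.1182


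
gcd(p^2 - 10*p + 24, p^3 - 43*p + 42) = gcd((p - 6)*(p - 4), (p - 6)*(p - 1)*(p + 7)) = p - 6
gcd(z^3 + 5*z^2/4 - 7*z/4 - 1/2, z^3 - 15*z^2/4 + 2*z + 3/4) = z^2 - 3*z/4 - 1/4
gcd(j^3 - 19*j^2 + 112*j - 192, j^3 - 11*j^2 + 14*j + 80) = j - 8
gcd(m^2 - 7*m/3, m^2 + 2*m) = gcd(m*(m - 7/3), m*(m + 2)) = m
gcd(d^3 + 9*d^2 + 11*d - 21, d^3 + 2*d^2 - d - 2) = d - 1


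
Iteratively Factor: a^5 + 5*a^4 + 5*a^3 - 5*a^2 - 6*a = (a - 1)*(a^4 + 6*a^3 + 11*a^2 + 6*a) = (a - 1)*(a + 2)*(a^3 + 4*a^2 + 3*a) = a*(a - 1)*(a + 2)*(a^2 + 4*a + 3) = a*(a - 1)*(a + 1)*(a + 2)*(a + 3)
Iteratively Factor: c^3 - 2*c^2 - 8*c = (c + 2)*(c^2 - 4*c) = c*(c + 2)*(c - 4)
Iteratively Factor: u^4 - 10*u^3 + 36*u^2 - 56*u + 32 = (u - 2)*(u^3 - 8*u^2 + 20*u - 16) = (u - 4)*(u - 2)*(u^2 - 4*u + 4) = (u - 4)*(u - 2)^2*(u - 2)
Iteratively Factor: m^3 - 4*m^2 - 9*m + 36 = (m - 3)*(m^2 - m - 12) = (m - 4)*(m - 3)*(m + 3)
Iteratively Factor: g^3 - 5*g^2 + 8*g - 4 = (g - 2)*(g^2 - 3*g + 2) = (g - 2)^2*(g - 1)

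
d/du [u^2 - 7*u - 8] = 2*u - 7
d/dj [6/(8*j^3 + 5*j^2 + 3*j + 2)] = 6*(-24*j^2 - 10*j - 3)/(8*j^3 + 5*j^2 + 3*j + 2)^2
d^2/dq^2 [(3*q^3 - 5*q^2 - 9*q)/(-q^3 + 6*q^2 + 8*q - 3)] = 2*(-13*q^6 - 45*q^5 + 12*q^4 - 195*q^3 + 324*q^2 + 405*q + 261)/(q^9 - 18*q^8 + 84*q^7 + 81*q^6 - 780*q^5 - 972*q^4 + 379*q^3 + 414*q^2 - 216*q + 27)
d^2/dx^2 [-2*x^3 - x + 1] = -12*x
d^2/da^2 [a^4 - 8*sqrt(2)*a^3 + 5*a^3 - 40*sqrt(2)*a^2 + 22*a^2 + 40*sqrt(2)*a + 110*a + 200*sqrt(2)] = 12*a^2 - 48*sqrt(2)*a + 30*a - 80*sqrt(2) + 44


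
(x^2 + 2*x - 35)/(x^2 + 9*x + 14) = (x - 5)/(x + 2)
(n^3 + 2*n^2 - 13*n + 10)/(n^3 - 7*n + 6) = (n + 5)/(n + 3)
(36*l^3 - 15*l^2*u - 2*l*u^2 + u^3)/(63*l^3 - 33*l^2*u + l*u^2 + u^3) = (4*l + u)/(7*l + u)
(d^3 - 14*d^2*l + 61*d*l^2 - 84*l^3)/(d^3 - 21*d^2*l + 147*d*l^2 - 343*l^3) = (d^2 - 7*d*l + 12*l^2)/(d^2 - 14*d*l + 49*l^2)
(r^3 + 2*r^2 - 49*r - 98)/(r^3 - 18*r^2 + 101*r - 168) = (r^2 + 9*r + 14)/(r^2 - 11*r + 24)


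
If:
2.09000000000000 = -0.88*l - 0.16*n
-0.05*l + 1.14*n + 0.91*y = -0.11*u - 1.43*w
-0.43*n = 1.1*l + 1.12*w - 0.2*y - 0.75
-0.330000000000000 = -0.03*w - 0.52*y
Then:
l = 4.70602766798419 - 15.5046113306983*y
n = 85.2753623188406*y - 38.945652173913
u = 262.757680560546 - 673.749790394059*y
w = 11.0 - 17.3333333333333*y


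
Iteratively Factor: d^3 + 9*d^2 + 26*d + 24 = (d + 3)*(d^2 + 6*d + 8) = (d + 2)*(d + 3)*(d + 4)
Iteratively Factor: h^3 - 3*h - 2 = (h + 1)*(h^2 - h - 2) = (h - 2)*(h + 1)*(h + 1)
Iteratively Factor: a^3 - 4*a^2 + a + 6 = (a - 3)*(a^2 - a - 2) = (a - 3)*(a - 2)*(a + 1)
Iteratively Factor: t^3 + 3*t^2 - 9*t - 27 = (t - 3)*(t^2 + 6*t + 9) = (t - 3)*(t + 3)*(t + 3)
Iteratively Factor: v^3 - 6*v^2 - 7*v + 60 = (v - 5)*(v^2 - v - 12) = (v - 5)*(v + 3)*(v - 4)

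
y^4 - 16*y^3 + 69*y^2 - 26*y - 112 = (y - 8)*(y - 7)*(y - 2)*(y + 1)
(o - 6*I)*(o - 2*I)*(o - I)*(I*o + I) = I*o^4 + 9*o^3 + I*o^3 + 9*o^2 - 20*I*o^2 - 12*o - 20*I*o - 12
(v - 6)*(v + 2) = v^2 - 4*v - 12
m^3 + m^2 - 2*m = m*(m - 1)*(m + 2)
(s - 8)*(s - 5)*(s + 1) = s^3 - 12*s^2 + 27*s + 40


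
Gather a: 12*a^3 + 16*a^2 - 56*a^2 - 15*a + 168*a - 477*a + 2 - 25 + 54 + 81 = 12*a^3 - 40*a^2 - 324*a + 112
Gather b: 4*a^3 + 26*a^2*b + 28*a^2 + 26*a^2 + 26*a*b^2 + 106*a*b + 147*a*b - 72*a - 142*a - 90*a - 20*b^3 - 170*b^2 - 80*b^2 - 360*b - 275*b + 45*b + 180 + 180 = 4*a^3 + 54*a^2 - 304*a - 20*b^3 + b^2*(26*a - 250) + b*(26*a^2 + 253*a - 590) + 360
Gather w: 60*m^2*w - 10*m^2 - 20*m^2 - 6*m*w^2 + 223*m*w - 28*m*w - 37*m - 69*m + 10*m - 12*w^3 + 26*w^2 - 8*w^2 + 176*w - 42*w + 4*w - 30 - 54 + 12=-30*m^2 - 96*m - 12*w^3 + w^2*(18 - 6*m) + w*(60*m^2 + 195*m + 138) - 72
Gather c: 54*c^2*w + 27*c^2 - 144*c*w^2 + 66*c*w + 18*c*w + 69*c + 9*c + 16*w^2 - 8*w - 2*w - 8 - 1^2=c^2*(54*w + 27) + c*(-144*w^2 + 84*w + 78) + 16*w^2 - 10*w - 9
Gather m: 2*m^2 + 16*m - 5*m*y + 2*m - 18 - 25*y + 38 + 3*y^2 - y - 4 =2*m^2 + m*(18 - 5*y) + 3*y^2 - 26*y + 16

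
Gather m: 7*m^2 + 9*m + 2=7*m^2 + 9*m + 2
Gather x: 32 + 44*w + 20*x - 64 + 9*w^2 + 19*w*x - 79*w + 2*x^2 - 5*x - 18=9*w^2 - 35*w + 2*x^2 + x*(19*w + 15) - 50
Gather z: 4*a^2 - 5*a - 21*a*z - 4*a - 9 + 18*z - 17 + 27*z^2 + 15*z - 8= 4*a^2 - 9*a + 27*z^2 + z*(33 - 21*a) - 34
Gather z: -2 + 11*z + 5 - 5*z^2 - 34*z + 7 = -5*z^2 - 23*z + 10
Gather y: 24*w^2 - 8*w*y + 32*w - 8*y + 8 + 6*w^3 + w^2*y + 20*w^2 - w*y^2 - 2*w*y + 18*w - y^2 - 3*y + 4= 6*w^3 + 44*w^2 + 50*w + y^2*(-w - 1) + y*(w^2 - 10*w - 11) + 12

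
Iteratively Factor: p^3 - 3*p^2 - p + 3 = (p + 1)*(p^2 - 4*p + 3) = (p - 3)*(p + 1)*(p - 1)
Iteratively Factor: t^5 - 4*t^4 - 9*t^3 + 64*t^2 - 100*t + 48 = (t - 3)*(t^4 - t^3 - 12*t^2 + 28*t - 16) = (t - 3)*(t - 2)*(t^3 + t^2 - 10*t + 8) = (t - 3)*(t - 2)*(t + 4)*(t^2 - 3*t + 2) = (t - 3)*(t - 2)*(t - 1)*(t + 4)*(t - 2)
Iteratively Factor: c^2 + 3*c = (c + 3)*(c)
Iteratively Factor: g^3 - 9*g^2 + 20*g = (g - 5)*(g^2 - 4*g) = (g - 5)*(g - 4)*(g)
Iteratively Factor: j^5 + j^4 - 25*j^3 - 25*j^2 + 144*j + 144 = (j + 4)*(j^4 - 3*j^3 - 13*j^2 + 27*j + 36) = (j + 3)*(j + 4)*(j^3 - 6*j^2 + 5*j + 12) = (j - 4)*(j + 3)*(j + 4)*(j^2 - 2*j - 3) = (j - 4)*(j - 3)*(j + 3)*(j + 4)*(j + 1)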